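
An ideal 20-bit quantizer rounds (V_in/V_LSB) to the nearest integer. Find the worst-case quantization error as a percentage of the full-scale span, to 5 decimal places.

0.00005 %

Rounding → worst-case error = ½ LSB = V_FS/2^21, so 100/2097152 = 4.76837e-05 % of full scale.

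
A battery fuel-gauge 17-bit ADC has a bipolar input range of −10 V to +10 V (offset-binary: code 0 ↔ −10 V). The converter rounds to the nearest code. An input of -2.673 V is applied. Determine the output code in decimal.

With 131072 levels over 20 V, one step is 152.59 µV.
Input sits at 48018.227 steps above V_low.
round(48018.227) = 48018.

code 48018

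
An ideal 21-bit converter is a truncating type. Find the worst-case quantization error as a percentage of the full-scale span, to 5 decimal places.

0.00005 %

Truncating → worst-case error = 1 LSB = V_FS/2^21, so 100/2097152 = 4.76837e-05 % of full scale.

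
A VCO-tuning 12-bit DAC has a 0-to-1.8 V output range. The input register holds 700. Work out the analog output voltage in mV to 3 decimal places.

LSB = 1.8 V / 2^12 = 439.45 µV.
V_out = 0 + 700 × 0.000439453 V = 0.307617 V.
= 307.617 mV.

307.617 mV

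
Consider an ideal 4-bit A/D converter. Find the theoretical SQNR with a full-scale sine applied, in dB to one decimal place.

SNR ≈ 6.02·N + 1.76 dB = 6.02·4 + 1.76 = 25.84 dB.

25.8 dB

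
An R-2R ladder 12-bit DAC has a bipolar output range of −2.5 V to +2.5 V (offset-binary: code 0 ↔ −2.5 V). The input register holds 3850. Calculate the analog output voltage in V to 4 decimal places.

LSB = 5 V / 2^12 = 1.221 mV.
V_out = (−2.5) + 3850 × 0.0012207 V = 2.19971 V.

2.1997 V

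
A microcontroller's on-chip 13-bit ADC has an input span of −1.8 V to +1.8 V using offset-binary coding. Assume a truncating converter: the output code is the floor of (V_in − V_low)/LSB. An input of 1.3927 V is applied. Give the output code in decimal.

With 8192 levels over 3.6 V, one step is 439.45 µV.
(1.3927 − (−1.8)) / 0.000439453 = 7265.166 LSBs.
⌊·⌋(7265.166) = 7265.

code 7265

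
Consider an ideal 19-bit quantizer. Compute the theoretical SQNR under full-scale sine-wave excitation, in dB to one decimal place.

116.1 dB

SNR ≈ 6.02·N + 1.76 dB = 6.02·19 + 1.76 = 116.14 dB.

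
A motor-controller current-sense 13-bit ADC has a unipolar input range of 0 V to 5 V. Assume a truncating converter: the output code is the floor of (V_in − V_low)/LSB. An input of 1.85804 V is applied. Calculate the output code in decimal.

Full-scale span = 5 V; LSB = 5/2^13 = 0.610 mV.
(1.85804 − 0) / 0.000610352 = 3044.213 LSBs.
So the output code is 3044.

code 3044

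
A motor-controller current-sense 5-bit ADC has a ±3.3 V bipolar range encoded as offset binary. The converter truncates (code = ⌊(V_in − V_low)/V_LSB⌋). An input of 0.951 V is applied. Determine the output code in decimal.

With 32 levels over 6.6 V, one step is 206.250 mV.
(0.951 − (−3.3)) / 0.20625 = 20.611 LSBs.
⌊·⌋(20.611) = 20.

code 20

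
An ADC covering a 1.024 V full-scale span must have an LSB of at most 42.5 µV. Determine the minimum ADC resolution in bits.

15 bits

Number of steps required ≥ 1.024 V / 42.5 µV = 24094.12.
Need 2^N ≥ 24094.12; 2^14 = 16384, 2^15 = 32768.
Minimum N = 15.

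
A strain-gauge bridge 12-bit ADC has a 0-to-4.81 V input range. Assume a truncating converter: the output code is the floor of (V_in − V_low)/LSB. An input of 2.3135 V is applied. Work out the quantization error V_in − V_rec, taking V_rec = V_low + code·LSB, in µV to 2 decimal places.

LSB = 4.81/2^12 = 1.174 mV.
(2.3135 − 0)/0.00117432 = 1970.0823; ⌊·⌋ gives code 1970.
Reconstructed: 2.3134033 V.
Difference: 9.66797e-05 V → 96.68 µV.

96.68 µV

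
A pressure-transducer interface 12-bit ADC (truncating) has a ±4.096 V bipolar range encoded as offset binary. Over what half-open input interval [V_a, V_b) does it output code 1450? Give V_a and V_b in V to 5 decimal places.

LSB = 8.192/2^12 = 2.000 mV.
V_a = V_low + 1450·LSB = -1.196 V; V_b = V_low + 1451·LSB = -1.194 V.

[-1.19600 V, -1.19400 V)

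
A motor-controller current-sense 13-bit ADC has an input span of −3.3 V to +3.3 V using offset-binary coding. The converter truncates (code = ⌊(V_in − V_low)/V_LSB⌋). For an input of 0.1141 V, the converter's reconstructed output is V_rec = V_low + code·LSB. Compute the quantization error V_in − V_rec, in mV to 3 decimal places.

Step size: 6.6 V ÷ 2^13 = 0.806 mV.
(0.1141 − (−3.3))/0.000805664 = 4237.6223; ⌊·⌋ gives code 4237.
Reconstructed: 0.11359863 V.
Error = 0.1141 − 0.11359863 = 0.000501367 V = 0.501 mV.

0.501 mV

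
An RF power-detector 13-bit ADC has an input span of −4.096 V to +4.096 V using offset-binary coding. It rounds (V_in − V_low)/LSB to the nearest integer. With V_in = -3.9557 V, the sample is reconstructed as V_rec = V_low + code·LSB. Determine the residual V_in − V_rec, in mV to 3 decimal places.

LSB = 8.192/2^13 = 1.000 mV.
Scaled input = 140.3000 LSBs, so code = 140.
Reconstructed: -3.956 V.
V_in − V_rec = 0.0003 V = 0.300 mV.

0.300 mV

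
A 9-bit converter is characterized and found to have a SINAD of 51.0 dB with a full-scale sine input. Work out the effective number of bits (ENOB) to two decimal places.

ENOB = (SINAD − 1.76) / 6.02 = (51.0 − 1.76)/6.02 = 8.179.

8.18 bits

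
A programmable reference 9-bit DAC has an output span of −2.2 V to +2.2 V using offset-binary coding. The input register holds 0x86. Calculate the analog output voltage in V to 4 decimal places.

-1.0484 V

LSB = 4.4 V / 2^9 = 8.594 mV.
Code 0x86 = 134 decimal.
V_out = (−2.2) + 134 × 0.00859375 V = -1.04844 V.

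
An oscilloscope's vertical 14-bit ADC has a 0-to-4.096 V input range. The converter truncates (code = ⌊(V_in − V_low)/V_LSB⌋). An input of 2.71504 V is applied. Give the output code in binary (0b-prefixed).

code 0b10101001101100 (decimal 10860)

Full-scale span = 4.096 V; LSB = 4.096/2^14 = 250.00 µV.
Input sits at 10860.160 steps above V_low.
⌊·⌋(10860.160) = 10860.
In binary (0b-prefixed): 0b10101001101100.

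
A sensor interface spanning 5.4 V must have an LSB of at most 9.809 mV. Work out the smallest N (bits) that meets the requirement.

Number of steps required ≥ 5.4 V / 9.809 mV = 550.51.
Need 2^N ≥ 550.51; 2^9 = 512, 2^10 = 1024.
Minimum N = 10.

10 bits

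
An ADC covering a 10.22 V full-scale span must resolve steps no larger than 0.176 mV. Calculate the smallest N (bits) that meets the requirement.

Number of steps required ≥ 10.22 V / 0.176 mV = 58068.18.
Need 2^N ≥ 58068.18; 2^15 = 32768, 2^16 = 65536.
Minimum N = 16.

16 bits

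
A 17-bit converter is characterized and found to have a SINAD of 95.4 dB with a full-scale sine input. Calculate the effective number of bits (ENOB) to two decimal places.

15.55 bits

ENOB = (SINAD − 1.76) / 6.02 = (95.4 − 1.76)/6.02 = 15.555.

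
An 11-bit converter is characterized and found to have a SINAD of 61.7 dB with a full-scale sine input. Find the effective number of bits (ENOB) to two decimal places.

9.96 bits

ENOB = (SINAD − 1.76) / 6.02 = (61.7 − 1.76)/6.02 = 9.957.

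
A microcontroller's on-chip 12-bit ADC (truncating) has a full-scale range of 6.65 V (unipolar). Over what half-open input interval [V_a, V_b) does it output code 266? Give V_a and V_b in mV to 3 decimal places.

LSB = 6.65/2^12 = 1.624 mV.
V_a = V_low + 266·LSB = 0.43186 V; V_b = V_low + 267·LSB = 0.433484 V.

[431.860 mV, 433.484 mV)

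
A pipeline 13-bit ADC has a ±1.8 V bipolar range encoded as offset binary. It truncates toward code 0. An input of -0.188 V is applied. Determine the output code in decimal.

With 8192 levels over 3.6 V, one step is 439.45 µV.
(-0.188 − (−1.8)) / 0.000439453 = 3668.196 LSBs.
Floor → code 3668.

code 3668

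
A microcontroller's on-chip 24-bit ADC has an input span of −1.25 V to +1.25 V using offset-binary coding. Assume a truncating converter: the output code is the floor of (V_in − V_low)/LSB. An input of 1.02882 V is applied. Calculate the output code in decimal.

With 16777216 levels over 2.5 V, one step is 0.15 µV.
(V_in − V_low)/LSB = (1.02882 − (−1.25)) / 1.49012e-07 = 15292902.146.
So the output code is 15292902.

code 15292902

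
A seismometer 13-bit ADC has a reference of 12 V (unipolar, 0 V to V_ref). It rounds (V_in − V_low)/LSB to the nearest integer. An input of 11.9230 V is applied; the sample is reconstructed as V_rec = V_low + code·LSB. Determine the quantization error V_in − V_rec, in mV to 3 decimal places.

One LSB is 12 V / 8192 = 1.465 mV.
Scaled input = 8139.4347 LSBs, so code = 8139.
V_rec = 0 + 8139·0.00146484 = 11.922363 V.
V_in − V_rec = 0.000636719 V = 0.637 mV.

0.637 mV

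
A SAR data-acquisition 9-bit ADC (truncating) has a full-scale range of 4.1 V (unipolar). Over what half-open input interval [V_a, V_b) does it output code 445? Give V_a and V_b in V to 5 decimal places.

LSB = 4.1/2^9 = 8.008 mV.
V_a = V_low + 445·LSB = 3.56348 V; V_b = V_low + 446·LSB = 3.57148 V.

[3.56348 V, 3.57148 V)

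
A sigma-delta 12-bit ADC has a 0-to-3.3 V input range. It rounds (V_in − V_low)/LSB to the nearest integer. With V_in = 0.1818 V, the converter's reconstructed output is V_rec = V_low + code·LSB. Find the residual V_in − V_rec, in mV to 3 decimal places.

-0.280 mV

LSB = 3.3/2^12 = 0.806 mV.
(V_in − V_low)/LSB = (0.1818 − 0)/0.000805664 = 225.6524 → code 226 (round).
V_rec = 0 + 226·0.000805664 = 0.18208008 V.
V_in − V_rec = -0.000280078 V = -0.280 mV.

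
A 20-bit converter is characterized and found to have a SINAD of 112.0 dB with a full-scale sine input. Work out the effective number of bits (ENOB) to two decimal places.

18.31 bits

ENOB = (SINAD − 1.76) / 6.02 = (112.0 − 1.76)/6.02 = 18.312.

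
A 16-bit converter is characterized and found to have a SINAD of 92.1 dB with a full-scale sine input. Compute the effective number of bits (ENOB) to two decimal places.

15.01 bits

ENOB = (SINAD − 1.76) / 6.02 = (92.1 − 1.76)/6.02 = 15.007.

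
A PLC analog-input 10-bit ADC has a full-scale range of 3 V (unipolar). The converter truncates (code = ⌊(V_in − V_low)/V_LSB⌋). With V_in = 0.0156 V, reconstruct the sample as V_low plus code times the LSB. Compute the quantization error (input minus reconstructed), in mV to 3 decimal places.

Step size: 3 V ÷ 2^10 = 2.930 mV.
(0.0156 − 0)/0.00292969 = 5.3248; ⌊·⌋ gives code 5.
Reconstructed: 0.014648438 V.
Difference: 0.000951563 V → 0.952 mV.

0.952 mV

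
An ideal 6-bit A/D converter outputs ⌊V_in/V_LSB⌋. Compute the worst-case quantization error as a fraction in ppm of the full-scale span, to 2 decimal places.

15625.00 ppm

Truncating → worst-case error = 1 LSB = V_FS/2^6, so 1e+06/64 = 15625 ppm of full scale.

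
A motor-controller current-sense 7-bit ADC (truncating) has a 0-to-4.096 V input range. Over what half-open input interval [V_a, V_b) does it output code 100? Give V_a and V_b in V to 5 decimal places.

[3.20000 V, 3.23200 V)

LSB = 4.096/2^7 = 32.000 mV.
V_a = V_low + 100·LSB = 3.2 V; V_b = V_low + 101·LSB = 3.232 V.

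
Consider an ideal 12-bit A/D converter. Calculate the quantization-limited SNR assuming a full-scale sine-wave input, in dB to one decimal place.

SNR ≈ 6.02·N + 1.76 dB = 6.02·12 + 1.76 = 74.00 dB.

74.0 dB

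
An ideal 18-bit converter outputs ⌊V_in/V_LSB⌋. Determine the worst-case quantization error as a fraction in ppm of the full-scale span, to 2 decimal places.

Truncating → worst-case error = 1 LSB = V_FS/2^18, so 1e+06/262144 = 3.8147 ppm of full scale.

3.81 ppm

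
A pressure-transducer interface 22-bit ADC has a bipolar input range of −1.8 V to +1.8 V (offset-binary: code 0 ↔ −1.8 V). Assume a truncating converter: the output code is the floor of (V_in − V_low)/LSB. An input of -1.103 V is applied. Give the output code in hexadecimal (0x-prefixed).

With 4194304 levels over 3.6 V, one step is 0.86 µV.
(-1.103 − (−1.8)) / 8.58307e-07 = 812063.858 LSBs.
So the output code is 812063.
In hexadecimal (0x-prefixed): 0xC641F.

code 0xC641F (decimal 812063)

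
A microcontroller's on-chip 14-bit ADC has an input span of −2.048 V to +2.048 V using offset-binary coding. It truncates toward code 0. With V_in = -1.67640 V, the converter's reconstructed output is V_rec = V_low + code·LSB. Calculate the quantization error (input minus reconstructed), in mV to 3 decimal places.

0.100 mV

One LSB is 4.096 V / 16384 = 250.00 µV.
(-1.67640 − (−2.048))/0.00025 = 1486.4000; ⌊·⌋ gives code 1486.
Reconstructed: -1.6765 V.
V_in − V_rec = 0.0001 V = 0.100 mV.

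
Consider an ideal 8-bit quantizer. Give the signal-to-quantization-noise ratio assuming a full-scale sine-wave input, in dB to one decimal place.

49.9 dB

SNR ≈ 6.02·N + 1.76 dB = 6.02·8 + 1.76 = 49.92 dB.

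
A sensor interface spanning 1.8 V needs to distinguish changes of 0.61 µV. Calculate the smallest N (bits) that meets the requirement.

Number of steps required ≥ 1.8 V / 0.61 µV = 2950819.67.
Need 2^N ≥ 2950819.67; 2^21 = 2097152, 2^22 = 4194304.
Minimum N = 22.

22 bits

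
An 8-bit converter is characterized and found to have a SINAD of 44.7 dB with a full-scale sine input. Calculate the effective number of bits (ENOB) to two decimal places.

ENOB = (SINAD − 1.76) / 6.02 = (44.7 − 1.76)/6.02 = 7.133.

7.13 bits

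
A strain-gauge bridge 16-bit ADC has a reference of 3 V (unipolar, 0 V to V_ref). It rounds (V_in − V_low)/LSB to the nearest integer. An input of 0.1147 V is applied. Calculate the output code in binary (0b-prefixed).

LSB = 3 V / 65536 = 45.78 µV.
Input sits at 2505.660 steps above V_low.
round(2505.660) = 2506.
In binary (0b-prefixed): 0b100111001010.

code 0b100111001010 (decimal 2506)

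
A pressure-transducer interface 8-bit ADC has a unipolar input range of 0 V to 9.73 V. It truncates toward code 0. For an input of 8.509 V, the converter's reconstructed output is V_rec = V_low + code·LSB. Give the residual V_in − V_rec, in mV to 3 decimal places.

33.258 mV

LSB = 9.73/2^8 = 38.008 mV.
Scaled input = 223.8750 LSBs, so code = 223.
V_rec = 0 + 223·0.0380078 = 8.4757422 V.
Difference: 0.0332578 V → 33.258 mV.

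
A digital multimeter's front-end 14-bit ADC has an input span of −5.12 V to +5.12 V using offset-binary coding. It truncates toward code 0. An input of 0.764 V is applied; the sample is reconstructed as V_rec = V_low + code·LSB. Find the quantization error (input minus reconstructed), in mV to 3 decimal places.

0.250 mV

LSB = 10.24/2^14 = 0.625 mV.
Scaled input = 9414.4000 LSBs, so code = 9414.
V_rec = (−5.12) + 9414·0.000625 = 0.76375 V.
V_in − V_rec = 0.00025 V = 0.250 mV.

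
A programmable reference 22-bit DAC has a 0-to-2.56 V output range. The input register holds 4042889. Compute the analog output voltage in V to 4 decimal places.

LSB = 2.56 V / 2^22 = 0.61 µV.
V_out = 0 + 4042889 × 6.10352e-07 V = 2.46758 V.

2.4676 V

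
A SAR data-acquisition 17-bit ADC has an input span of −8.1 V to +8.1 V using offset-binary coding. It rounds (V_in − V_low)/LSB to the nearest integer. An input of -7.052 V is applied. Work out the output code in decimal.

code 8479

LSB = 16.2 V / 131072 = 123.60 µV.
(V_in − V_low)/LSB = (-7.052 − (−8.1)) / 0.000123596 = 8479.226.
round(8479.226) = 8479.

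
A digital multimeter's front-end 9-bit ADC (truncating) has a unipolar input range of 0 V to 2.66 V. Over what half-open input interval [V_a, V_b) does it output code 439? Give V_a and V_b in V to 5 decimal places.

LSB = 2.66/2^9 = 5.195 mV.
V_a = V_low + 439·LSB = 2.28074 V; V_b = V_low + 440·LSB = 2.28594 V.

[2.28074 V, 2.28594 V)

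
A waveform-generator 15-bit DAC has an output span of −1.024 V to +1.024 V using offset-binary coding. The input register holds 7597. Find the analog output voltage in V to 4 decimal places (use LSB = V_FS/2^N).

LSB = 2.048 V / 2^15 = 62.50 µV.
V_out = (−1.024) + 7597 × 6.25e-05 V = -0.549188 V.

-0.5492 V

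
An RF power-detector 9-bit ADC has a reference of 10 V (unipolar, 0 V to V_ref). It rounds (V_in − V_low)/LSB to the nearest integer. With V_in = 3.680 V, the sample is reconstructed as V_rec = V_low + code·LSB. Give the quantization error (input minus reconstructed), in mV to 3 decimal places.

LSB = 10/2^9 = 19.531 mV.
Scaled input = 188.4160 LSBs, so code = 188.
Code 188 maps back to 0 + 188×0.0195312 V = 3.671875 V.
Error = 3.680 − 3.671875 = 0.008125 V = 8.125 mV.

8.125 mV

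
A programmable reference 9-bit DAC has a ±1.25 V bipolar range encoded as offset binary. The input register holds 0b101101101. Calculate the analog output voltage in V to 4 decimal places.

0.5322 V

LSB = 2.5 V / 2^9 = 4.883 mV.
Code 0b101101101 = 365 decimal.
V_out = (−1.25) + 365 × 0.00488281 V = 0.532227 V.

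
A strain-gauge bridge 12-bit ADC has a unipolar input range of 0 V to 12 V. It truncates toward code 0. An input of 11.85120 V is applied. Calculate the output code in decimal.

Full-scale span = 12 V; LSB = 12/2^12 = 2.930 mV.
(11.85120 − 0) / 0.00292969 = 4045.210 LSBs.
So the output code is 4045.

code 4045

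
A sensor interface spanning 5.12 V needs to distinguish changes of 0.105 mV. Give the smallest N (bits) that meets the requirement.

Number of steps required ≥ 5.12 V / 0.105 mV = 48761.90.
Need 2^N ≥ 48761.90; 2^15 = 32768, 2^16 = 65536.
Minimum N = 16.

16 bits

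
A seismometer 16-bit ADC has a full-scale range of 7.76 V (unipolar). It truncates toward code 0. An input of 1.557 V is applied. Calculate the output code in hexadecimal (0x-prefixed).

code 0x335D (decimal 13149)

Full-scale span = 7.76 V; LSB = 7.76/2^16 = 118.41 µV.
(V_in − V_low)/LSB = (1.557 − 0) / 0.000118408 = 13149.427.
So the output code is 13149.
In hexadecimal (0x-prefixed): 0x335D.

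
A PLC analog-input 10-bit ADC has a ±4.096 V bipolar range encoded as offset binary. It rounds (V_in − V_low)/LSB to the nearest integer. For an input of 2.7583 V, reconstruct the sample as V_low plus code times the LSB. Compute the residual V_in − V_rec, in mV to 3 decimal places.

Step size: 8.192 V ÷ 2^10 = 8.000 mV.
(2.7583 − (−4.096))/0.008 = 856.7875; round gives code 857.
Reconstructed: 2.76 V.
Error = 2.7583 − 2.76 = -0.0017 V = -1.700 mV.

-1.700 mV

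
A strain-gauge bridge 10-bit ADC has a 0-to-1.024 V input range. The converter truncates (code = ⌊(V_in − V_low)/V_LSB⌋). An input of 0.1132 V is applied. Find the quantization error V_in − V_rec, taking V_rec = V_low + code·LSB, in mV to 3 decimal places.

0.200 mV

One LSB is 1.024 V / 1024 = 1.000 mV.
(0.1132 − 0)/0.001 = 113.2000; ⌊·⌋ gives code 113.
Reconstructed: 0.113 V.
Error = 0.1132 − 0.113 = 0.0002 V = 0.200 mV.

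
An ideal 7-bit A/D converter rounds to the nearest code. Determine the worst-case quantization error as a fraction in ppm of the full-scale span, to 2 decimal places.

3906.25 ppm

Rounding → worst-case error = ½ LSB = V_FS/2^8, so 1e+06/256 = 3906.25 ppm of full scale.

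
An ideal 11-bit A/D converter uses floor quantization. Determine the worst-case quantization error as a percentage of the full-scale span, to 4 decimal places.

Truncating → worst-case error = 1 LSB = V_FS/2^11, so 100/2048 = 0.0488281 % of full scale.

0.0488 %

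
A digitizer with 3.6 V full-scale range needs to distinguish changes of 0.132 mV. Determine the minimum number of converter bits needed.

15 bits

Number of steps required ≥ 3.6 V / 0.132 mV = 27272.73.
Need 2^N ≥ 27272.73; 2^14 = 16384, 2^15 = 32768.
Minimum N = 15.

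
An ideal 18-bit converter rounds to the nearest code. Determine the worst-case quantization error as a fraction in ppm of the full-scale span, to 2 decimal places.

1.91 ppm

Rounding → worst-case error = ½ LSB = V_FS/2^19, so 1e+06/524288 = 1.90735 ppm of full scale.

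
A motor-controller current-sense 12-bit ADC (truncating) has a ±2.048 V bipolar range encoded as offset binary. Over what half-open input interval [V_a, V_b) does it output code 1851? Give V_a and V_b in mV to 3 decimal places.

LSB = 4.096/2^12 = 1.000 mV.
V_a = V_low + 1851·LSB = -0.197 V; V_b = V_low + 1852·LSB = -0.196 V.

[-197.000 mV, -196.000 mV)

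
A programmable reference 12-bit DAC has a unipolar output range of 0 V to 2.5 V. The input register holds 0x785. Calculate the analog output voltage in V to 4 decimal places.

1.1749 V

LSB = 2.5 V / 2^12 = 0.610 mV.
Code 0x785 = 1925 decimal.
V_out = 0 + 1925 × 0.000610352 V = 1.17493 V.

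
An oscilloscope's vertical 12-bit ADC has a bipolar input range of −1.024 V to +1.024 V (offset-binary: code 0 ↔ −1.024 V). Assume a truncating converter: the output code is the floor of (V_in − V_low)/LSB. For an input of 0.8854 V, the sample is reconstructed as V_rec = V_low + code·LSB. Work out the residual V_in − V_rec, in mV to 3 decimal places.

One LSB is 2.048 V / 4096 = 0.500 mV.
(0.8854 − (−1.024))/0.0005 = 3818.8000; ⌊·⌋ gives code 3818.
Code 3818 maps back to (−1.024) + 3818×0.0005 V = 0.885 V.
Difference: 0.0004 V → 0.400 mV.

0.400 mV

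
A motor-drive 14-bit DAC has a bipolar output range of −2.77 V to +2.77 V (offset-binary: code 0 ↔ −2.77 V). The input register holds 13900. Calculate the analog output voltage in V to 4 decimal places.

1.9301 V

LSB = 5.54 V / 2^14 = 338.13 µV.
V_out = (−2.77) + 13900 × 0.000338135 V = 1.93007 V.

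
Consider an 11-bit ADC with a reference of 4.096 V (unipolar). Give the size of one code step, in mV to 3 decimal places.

2.000 mV

Full-scale span = 4.096 V.
LSB = 4.096 / 2^11 = 4.096 / 2048 = 0.002 V = 2.000 mV.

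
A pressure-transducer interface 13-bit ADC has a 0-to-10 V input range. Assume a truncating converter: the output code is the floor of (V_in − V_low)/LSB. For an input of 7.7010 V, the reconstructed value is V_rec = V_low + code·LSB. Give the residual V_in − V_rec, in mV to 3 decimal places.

Step size: 10 V ÷ 2^13 = 1.221 mV.
(7.7010 − 0)/0.0012207 = 6308.6592; ⌊·⌋ gives code 6308.
V_rec = 0 + 6308·0.0012207 = 7.7001953 V.
Difference: 0.000804687 V → 0.805 mV.

0.805 mV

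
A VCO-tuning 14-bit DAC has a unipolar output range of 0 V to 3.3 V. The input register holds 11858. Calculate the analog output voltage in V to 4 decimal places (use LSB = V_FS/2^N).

2.3884 V

LSB = 3.3 V / 2^14 = 201.42 µV.
V_out = 0 + 11858 × 0.000201416 V = 2.38839 V.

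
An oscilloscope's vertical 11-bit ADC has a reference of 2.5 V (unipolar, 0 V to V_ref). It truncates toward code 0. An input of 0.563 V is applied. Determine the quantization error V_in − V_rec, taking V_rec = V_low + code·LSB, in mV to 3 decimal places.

Step size: 2.5 V ÷ 2^11 = 1.221 mV.
Scaled input = 461.2096 LSBs, so code = 461.
Code 461 maps back to 0 + 461×0.0012207 V = 0.56274414 V.
Difference: 0.000255859 V → 0.256 mV.

0.256 mV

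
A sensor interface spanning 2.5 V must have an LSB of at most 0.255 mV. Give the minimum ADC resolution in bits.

14 bits

Number of steps required ≥ 2.5 V / 0.255 mV = 9803.92.
Need 2^N ≥ 9803.92; 2^13 = 8192, 2^14 = 16384.
Minimum N = 14.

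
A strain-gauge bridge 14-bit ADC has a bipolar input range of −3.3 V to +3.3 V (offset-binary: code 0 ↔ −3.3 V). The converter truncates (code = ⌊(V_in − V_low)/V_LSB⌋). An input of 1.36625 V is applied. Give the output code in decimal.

code 11583

With 16384 levels over 6.6 V, one step is 402.83 µV.
(1.36625 − (−3.3)) / 0.000402832 = 11583.612 LSBs.
So the output code is 11583.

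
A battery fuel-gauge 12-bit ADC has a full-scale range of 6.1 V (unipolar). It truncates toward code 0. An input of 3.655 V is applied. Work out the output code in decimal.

code 2454

LSB = 6.1 V / 4096 = 1.489 mV.
(3.655 − 0) / 0.00148926 = 2454.243 LSBs.
⌊·⌋(2454.243) = 2454.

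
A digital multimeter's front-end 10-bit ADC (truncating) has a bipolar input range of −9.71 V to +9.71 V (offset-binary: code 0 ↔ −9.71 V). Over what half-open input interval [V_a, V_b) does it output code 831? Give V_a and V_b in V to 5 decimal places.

LSB = 19.42/2^10 = 18.965 mV.
V_a = V_low + 831·LSB = 6.04979 V; V_b = V_low + 832·LSB = 6.06875 V.

[6.04979 V, 6.06875 V)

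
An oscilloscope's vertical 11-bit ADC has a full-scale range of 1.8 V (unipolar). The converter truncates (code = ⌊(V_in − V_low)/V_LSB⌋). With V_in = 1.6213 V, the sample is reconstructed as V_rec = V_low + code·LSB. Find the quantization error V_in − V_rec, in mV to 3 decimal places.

Step size: 1.8 V ÷ 2^11 = 0.879 mV.
Scaled input = 1844.6791 LSBs, so code = 1844.
Code 1844 maps back to 0 + 1844×0.000878906 V = 1.6207031 V.
V_in − V_rec = 0.000596875 V = 0.597 mV.

0.597 mV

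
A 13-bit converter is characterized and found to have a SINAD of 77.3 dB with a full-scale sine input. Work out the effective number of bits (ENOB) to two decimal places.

12.55 bits

ENOB = (SINAD − 1.76) / 6.02 = (77.3 − 1.76)/6.02 = 12.548.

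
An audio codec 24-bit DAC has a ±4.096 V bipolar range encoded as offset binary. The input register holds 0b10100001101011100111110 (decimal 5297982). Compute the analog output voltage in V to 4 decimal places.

-1.5091 V

LSB = 8.192 V / 2^24 = 0.49 µV.
Code 0b10100001101011100111110 = 5297982 decimal.
V_out = (−4.096) + 5297982 × 4.88281e-07 V = -1.50909 V.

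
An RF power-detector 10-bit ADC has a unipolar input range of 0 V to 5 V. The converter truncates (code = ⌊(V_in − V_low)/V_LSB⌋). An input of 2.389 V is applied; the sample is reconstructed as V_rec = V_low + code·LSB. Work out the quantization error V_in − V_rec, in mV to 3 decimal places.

Step size: 5 V ÷ 2^10 = 4.883 mV.
Scaled input = 489.2672 LSBs, so code = 489.
Code 489 maps back to 0 + 489×0.00488281 V = 2.3876953 V.
Error = 2.389 − 2.3876953 = 0.00130469 V = 1.305 mV.

1.305 mV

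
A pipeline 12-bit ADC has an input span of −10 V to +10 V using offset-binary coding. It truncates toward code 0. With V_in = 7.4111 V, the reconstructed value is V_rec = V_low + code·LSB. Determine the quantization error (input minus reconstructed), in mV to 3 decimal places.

3.873 mV

Step size: 20 V ÷ 2^12 = 4.883 mV.
Scaled input = 3565.7933 LSBs, so code = 3565.
Code 3565 maps back to (−10) + 3565×0.00488281 V = 7.4072266 V.
Difference: 0.00387344 V → 3.873 mV.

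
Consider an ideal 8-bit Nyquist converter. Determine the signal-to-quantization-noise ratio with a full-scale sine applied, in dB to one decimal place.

SNR ≈ 6.02·N + 1.76 dB = 6.02·8 + 1.76 = 49.92 dB.

49.9 dB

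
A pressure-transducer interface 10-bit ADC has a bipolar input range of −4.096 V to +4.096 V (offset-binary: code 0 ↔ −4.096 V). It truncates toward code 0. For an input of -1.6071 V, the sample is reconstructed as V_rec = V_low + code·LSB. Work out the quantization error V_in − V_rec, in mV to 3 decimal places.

0.900 mV

Step size: 8.192 V ÷ 2^10 = 8.000 mV.
Scaled input = 311.1125 LSBs, so code = 311.
Reconstructed: -1.608 V.
V_in − V_rec = 0.0009 V = 0.900 mV.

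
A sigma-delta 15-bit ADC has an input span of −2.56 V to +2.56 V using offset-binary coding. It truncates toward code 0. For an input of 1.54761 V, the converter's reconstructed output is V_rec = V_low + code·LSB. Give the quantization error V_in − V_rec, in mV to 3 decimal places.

0.110 mV

Step size: 5.12 V ÷ 2^15 = 156.25 µV.
Scaled input = 26288.7040 LSBs, so code = 26288.
Code 26288 maps back to (−2.56) + 26288×0.00015625 V = 1.5475 V.
Difference: 0.00011 V → 0.110 mV.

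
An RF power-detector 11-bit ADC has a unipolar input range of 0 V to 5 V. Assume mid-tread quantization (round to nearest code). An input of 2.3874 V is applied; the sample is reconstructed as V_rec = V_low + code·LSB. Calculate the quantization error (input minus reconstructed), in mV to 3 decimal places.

-0.295 mV

LSB = 5/2^11 = 2.441 mV.
(V_in − V_low)/LSB = (2.3874 − 0)/0.00244141 = 977.8790 → code 978 (round).
V_rec = 0 + 978·0.00244141 = 2.3876953 V.
V_in − V_rec = -0.000295313 V = -0.295 mV.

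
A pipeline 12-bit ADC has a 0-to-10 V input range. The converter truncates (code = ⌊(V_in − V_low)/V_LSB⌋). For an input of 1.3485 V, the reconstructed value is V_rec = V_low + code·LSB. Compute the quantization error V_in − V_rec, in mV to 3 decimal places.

0.844 mV

One LSB is 10 V / 4096 = 2.441 mV.
(1.3485 − 0)/0.00244141 = 552.3456; ⌊·⌋ gives code 552.
Reconstructed: 1.3476562 V.
V_in − V_rec = 0.00084375 V = 0.844 mV.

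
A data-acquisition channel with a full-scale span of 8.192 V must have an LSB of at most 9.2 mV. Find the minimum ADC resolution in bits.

Number of steps required ≥ 8.192 V / 9.2 mV = 890.43.
Need 2^N ≥ 890.43; 2^9 = 512, 2^10 = 1024.
Minimum N = 10.

10 bits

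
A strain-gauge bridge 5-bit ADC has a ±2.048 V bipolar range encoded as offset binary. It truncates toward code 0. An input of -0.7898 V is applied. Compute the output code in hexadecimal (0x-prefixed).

code 0x9 (decimal 9)

Full-scale span = 4.096 V; LSB = 4.096/2^5 = 128.000 mV.
Input sits at 9.830 steps above V_low.
So the output code is 9.
In hexadecimal (0x-prefixed): 0x9.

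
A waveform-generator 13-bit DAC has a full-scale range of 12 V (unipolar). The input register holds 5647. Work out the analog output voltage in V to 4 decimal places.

8.2720 V

LSB = 12 V / 2^13 = 1.465 mV.
V_out = 0 + 5647 × 0.00146484 V = 8.27197 V.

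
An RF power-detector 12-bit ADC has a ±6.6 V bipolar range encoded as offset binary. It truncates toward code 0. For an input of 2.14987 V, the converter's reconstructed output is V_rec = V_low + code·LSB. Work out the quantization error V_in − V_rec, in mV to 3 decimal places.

One LSB is 13.2 V / 4096 = 3.223 mV.
(2.14987 − (−6.6))/0.00322266 = 2715.1112; ⌊·⌋ gives code 2715.
Reconstructed: 2.1495117 V.
V_in − V_rec = 0.000358281 V = 0.358 mV.

0.358 mV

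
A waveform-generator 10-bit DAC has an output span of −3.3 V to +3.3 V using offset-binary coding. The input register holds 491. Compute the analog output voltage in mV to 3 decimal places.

-135.352 mV

LSB = 6.6 V / 2^10 = 6.445 mV.
V_out = (−3.3) + 491 × 0.00644531 V = -0.135352 V.
= -135.352 mV.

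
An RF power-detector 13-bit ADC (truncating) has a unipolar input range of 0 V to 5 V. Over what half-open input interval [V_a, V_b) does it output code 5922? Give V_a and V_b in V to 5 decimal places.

[3.61450 V, 3.61511 V)

LSB = 5/2^13 = 0.610 mV.
V_a = V_low + 5922·LSB = 3.6145 V; V_b = V_low + 5923·LSB = 3.61511 V.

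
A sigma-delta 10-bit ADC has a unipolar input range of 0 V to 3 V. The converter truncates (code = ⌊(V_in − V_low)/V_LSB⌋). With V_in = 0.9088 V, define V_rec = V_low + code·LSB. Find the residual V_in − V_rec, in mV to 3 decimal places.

0.597 mV

Step size: 3 V ÷ 2^10 = 2.930 mV.
(V_in − V_low)/LSB = (0.9088 − 0)/0.00292969 = 310.2037 → code 310 (floor).
V_rec = 0 + 310·0.00292969 = 0.90820312 V.
Error = 0.9088 − 0.90820312 = 0.000596875 V = 0.597 mV.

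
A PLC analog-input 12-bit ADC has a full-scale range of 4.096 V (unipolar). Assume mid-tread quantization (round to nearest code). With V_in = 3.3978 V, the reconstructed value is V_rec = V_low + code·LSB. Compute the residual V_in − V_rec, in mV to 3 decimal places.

One LSB is 4.096 V / 4096 = 1.000 mV.
(V_in − V_low)/LSB = (3.3978 − 0)/0.001 = 3397.8000 → code 3398 (round).
Reconstructed: 3.398 V.
Difference: -0.0002 V → -0.200 mV.

-0.200 mV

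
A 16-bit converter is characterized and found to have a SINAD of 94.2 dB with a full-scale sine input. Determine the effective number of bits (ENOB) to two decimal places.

15.36 bits

ENOB = (SINAD − 1.76) / 6.02 = (94.2 − 1.76)/6.02 = 15.355.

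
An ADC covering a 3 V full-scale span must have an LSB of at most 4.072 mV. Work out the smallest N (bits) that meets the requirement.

10 bits

Number of steps required ≥ 3 V / 4.072 mV = 736.74.
Need 2^N ≥ 736.74; 2^9 = 512, 2^10 = 1024.
Minimum N = 10.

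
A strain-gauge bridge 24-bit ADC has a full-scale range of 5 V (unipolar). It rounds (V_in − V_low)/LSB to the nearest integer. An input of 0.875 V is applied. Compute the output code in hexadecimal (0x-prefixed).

code 0x2CCCCD (decimal 2936013)

LSB = 5 V / 16777216 = 0.30 µV.
(0.875 − 0) / 2.98023e-07 = 2936012.800 LSBs.
Round → code 2936013.
In hexadecimal (0x-prefixed): 0x2CCCCD.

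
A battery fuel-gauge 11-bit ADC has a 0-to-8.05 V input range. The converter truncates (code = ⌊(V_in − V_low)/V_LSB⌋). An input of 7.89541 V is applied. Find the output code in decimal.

code 2008

With 2048 levels over 8.05 V, one step is 3.931 mV.
(V_in − V_low)/LSB = (7.89541 − 0) / 0.00393066 = 2008.671.
⌊·⌋(2008.671) = 2008.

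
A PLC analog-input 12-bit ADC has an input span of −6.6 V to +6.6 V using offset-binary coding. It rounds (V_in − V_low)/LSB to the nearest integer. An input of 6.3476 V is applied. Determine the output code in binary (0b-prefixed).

With 4096 levels over 13.2 V, one step is 3.223 mV.
(6.3476 − (−6.6)) / 0.00322266 = 4017.680 LSBs.
round(4017.680) = 4018.
In binary (0b-prefixed): 0b111110110010.

code 0b111110110010 (decimal 4018)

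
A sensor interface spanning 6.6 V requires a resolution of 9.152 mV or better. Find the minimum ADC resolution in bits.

Number of steps required ≥ 6.6 V / 9.152 mV = 721.15.
Need 2^N ≥ 721.15; 2^9 = 512, 2^10 = 1024.
Minimum N = 10.

10 bits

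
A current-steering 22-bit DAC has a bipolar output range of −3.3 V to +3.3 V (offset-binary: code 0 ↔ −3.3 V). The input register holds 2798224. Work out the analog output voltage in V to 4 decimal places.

1.1032 V

LSB = 6.6 V / 2^22 = 1.57 µV.
V_out = (−3.3) + 2798224 × 1.57356e-06 V = 1.10318 V.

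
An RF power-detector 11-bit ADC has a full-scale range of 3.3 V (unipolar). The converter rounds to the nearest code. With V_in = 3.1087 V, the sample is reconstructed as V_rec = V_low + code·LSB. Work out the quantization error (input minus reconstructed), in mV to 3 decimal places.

Step size: 3.3 V ÷ 2^11 = 1.611 mV.
(3.1087 − 0)/0.00161133 = 1929.2781; round gives code 1929.
Reconstructed: 3.108252 V.
V_in − V_rec = 0.000448047 V = 0.448 mV.

0.448 mV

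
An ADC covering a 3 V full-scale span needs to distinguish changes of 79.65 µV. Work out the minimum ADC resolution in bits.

16 bits

Number of steps required ≥ 3 V / 79.65 µV = 37664.78.
Need 2^N ≥ 37664.78; 2^15 = 32768, 2^16 = 65536.
Minimum N = 16.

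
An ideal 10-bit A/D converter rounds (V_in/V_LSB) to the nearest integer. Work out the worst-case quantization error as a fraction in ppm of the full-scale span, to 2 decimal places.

Rounding → worst-case error = ½ LSB = V_FS/2^11, so 1e+06/2048 = 488.281 ppm of full scale.

488.28 ppm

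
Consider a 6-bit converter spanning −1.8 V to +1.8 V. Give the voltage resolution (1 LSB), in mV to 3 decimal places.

Full-scale span = 3.6 V.
LSB = 3.6 / 2^6 = 3.6 / 64 = 0.05625 V = 56.250 mV.

56.250 mV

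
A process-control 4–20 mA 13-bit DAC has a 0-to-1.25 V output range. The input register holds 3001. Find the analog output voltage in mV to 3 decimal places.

457.916 mV

LSB = 1.25 V / 2^13 = 152.59 µV.
V_out = 0 + 3001 × 0.000152588 V = 0.457916 V.
= 457.916 mV.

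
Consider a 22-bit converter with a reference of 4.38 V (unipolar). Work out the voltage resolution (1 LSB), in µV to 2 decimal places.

Full-scale span = 4.38 V.
LSB = 4.38 / 2^22 = 4.38 / 4194304 = 1.04427e-06 V = 1.04 µV.

1.04 µV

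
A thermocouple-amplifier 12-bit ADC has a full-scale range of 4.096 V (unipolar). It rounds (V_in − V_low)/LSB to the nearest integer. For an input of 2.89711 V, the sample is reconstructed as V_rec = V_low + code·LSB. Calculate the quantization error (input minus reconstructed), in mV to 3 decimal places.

0.110 mV

LSB = 4.096/2^12 = 1.000 mV.
Scaled input = 2897.1100 LSBs, so code = 2897.
Code 2897 maps back to 0 + 2897×0.001 V = 2.897 V.
Error = 2.89711 − 2.897 = 0.00011 V = 0.110 mV.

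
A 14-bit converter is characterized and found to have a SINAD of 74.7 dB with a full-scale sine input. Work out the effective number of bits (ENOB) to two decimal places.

12.12 bits

ENOB = (SINAD − 1.76) / 6.02 = (74.7 − 1.76)/6.02 = 12.116.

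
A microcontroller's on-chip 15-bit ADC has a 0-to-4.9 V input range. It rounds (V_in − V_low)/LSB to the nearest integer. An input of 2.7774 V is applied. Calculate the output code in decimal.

With 32768 levels over 4.9 V, one step is 149.54 µV.
(V_in − V_low)/LSB = (2.7774 − 0) / 0.000149536 = 18573.437.
Round → code 18573.

code 18573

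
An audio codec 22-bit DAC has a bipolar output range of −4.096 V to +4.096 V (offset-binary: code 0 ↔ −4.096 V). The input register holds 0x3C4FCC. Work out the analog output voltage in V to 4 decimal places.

3.6239 V

LSB = 8.192 V / 2^22 = 1.95 µV.
Code 0x3C4FCC = 3952588 decimal.
V_out = (−4.096) + 3952588 × 1.95313e-06 V = 3.6239 V.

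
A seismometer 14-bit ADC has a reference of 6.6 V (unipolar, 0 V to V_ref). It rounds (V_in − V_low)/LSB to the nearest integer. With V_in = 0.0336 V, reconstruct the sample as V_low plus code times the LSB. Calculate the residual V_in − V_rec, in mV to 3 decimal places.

0.165 mV

Step size: 6.6 V ÷ 2^14 = 402.83 µV.
(0.0336 − 0)/0.000402832 = 83.4095; round gives code 83.
Code 83 maps back to 0 + 83×0.000402832 V = 0.033435059 V.
V_in − V_rec = 0.000164941 V = 0.165 mV.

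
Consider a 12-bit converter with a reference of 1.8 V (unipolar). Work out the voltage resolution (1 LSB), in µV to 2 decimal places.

Full-scale span = 1.8 V.
LSB = 1.8 / 2^12 = 1.8 / 4096 = 0.000439453 V = 439.45 µV.

439.45 µV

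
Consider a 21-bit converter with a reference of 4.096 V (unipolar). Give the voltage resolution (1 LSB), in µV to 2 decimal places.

1.95 µV

Full-scale span = 4.096 V.
LSB = 4.096 / 2^21 = 4.096 / 2097152 = 1.95313e-06 V = 1.95 µV.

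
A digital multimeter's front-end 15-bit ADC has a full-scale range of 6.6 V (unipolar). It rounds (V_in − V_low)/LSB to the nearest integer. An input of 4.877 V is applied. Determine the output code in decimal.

code 24214

LSB = 6.6 V / 32768 = 201.42 µV.
(4.877 − 0) / 0.000201416 = 24213.566 LSBs.
Round → code 24214.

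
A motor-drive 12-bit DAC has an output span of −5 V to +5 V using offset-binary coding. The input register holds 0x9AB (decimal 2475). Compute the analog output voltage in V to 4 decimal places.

LSB = 10 V / 2^12 = 2.441 mV.
Code 0x9AB = 2475 decimal.
V_out = (−5) + 2475 × 0.00244141 V = 1.04248 V.

1.0425 V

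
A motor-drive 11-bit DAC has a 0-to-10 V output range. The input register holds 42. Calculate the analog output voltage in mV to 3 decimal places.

205.078 mV

LSB = 10 V / 2^11 = 4.883 mV.
V_out = 0 + 42 × 0.00488281 V = 0.205078 V.
= 205.078 mV.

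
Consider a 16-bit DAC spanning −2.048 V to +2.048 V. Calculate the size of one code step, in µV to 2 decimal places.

62.50 µV

Full-scale span = 4.096 V.
LSB = 4.096 / 2^16 = 4.096 / 65536 = 6.25e-05 V = 62.50 µV.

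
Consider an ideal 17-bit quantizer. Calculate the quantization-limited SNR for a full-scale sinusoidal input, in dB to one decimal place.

104.1 dB

SNR ≈ 6.02·N + 1.76 dB = 6.02·17 + 1.76 = 104.10 dB.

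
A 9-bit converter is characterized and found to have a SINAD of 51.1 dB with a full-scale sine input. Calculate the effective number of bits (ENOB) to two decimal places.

8.20 bits

ENOB = (SINAD − 1.76) / 6.02 = (51.1 − 1.76)/6.02 = 8.196.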